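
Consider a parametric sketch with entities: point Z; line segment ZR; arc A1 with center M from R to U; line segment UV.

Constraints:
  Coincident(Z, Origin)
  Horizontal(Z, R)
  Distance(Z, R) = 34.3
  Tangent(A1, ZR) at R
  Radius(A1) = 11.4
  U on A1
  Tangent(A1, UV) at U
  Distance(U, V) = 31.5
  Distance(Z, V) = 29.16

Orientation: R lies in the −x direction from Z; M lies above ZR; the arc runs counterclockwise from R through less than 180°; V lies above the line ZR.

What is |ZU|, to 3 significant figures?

25.8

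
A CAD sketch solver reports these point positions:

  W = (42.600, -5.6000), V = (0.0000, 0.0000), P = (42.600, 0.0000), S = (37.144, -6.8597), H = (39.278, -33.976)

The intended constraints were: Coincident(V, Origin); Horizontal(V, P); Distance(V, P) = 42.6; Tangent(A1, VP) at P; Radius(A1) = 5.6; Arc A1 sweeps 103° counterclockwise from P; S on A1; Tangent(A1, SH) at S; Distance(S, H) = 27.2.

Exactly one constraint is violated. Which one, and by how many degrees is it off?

Tangent(A1, SH) at S — off by 8.50°.

V = (0.00, 0.00) ✓; V.y = 0.00, P.y = 0.00 ✓; |VP| = 42.60 ✓; ∠(WP, PV) = 90.00° ✓; |WP| = 5.600 ✓; bearing(W→S) − bearing(W→P) = 103.0° ✓; |WS| = 5.600 ✓; ∠(WS, SH) = 98.50° ✗; |SH| = 27.20 ✓.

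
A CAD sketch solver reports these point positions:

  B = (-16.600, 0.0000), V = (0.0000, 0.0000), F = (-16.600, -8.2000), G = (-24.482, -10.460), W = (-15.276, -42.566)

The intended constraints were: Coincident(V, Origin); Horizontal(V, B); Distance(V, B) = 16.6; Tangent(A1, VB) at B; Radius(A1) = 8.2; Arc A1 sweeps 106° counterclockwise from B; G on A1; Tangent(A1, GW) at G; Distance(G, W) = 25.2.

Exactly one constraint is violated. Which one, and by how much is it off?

Distance(G, W) = 25.2 — off by 8.20.

V = (0.00, 0.00) ✓; V.y = 0.00, B.y = 0.00 ✓; |VB| = 16.60 ✓; ∠(FB, BV) = 90.00° ✓; |FB| = 8.200 ✓; bearing(F→G) − bearing(F→B) = 106.0° ✓; |FG| = 8.200 ✓; ∠(FG, GW) = 90.00° ✓; |GW| = 33.40 ✗.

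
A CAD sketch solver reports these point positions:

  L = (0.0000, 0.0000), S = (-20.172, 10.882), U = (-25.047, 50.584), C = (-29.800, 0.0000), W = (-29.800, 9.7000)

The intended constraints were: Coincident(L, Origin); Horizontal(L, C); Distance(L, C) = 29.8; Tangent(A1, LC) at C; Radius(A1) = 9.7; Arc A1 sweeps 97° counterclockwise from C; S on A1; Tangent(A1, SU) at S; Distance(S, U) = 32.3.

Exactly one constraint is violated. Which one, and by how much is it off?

Distance(S, U) = 32.3 — off by 7.70.

L = (0.00, 0.00) ✓; L.y = 0.00, C.y = 0.00 ✓; |LC| = 29.80 ✓; ∠(WC, CL) = 90.00° ✓; |WC| = 9.700 ✓; bearing(W→S) − bearing(W→C) = 97.00° ✓; |WS| = 9.700 ✓; ∠(WS, SU) = 90.00° ✓; |SU| = 40.00 ✗.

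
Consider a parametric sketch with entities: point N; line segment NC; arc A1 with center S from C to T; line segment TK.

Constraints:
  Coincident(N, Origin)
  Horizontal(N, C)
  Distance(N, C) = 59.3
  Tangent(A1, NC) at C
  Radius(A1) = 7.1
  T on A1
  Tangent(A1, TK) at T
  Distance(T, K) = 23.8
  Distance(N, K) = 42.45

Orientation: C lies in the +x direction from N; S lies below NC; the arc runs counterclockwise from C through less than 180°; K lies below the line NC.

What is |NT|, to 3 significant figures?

54.2

Checks: ∠(SC, CN) = 90.00° ✓; |ST| = 7.100 ✓; ∠(ST, TK) = 90.00° ✓; |TK| = 23.80 ✓; |NK| = 42.45 ✓.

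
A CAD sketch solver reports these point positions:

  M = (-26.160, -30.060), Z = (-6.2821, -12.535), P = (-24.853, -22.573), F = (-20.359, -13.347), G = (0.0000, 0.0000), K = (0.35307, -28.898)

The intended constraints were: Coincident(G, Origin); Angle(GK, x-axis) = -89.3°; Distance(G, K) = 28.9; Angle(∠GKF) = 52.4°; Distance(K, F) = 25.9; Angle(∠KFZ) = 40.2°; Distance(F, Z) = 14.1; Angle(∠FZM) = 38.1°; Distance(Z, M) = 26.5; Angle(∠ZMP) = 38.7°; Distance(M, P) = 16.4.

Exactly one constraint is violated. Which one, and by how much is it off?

Distance(M, P) = 16.4 — off by 8.80.

G = (0.00, 0.00) ✓; GK at -89.30° ✓; |GK| = 28.90 ✓; ∠GKF = 52.40° ✓; |KF| = 25.90 ✓; ∠KFZ = 40.20° ✓; |FZ| = 14.10 ✓; ∠FZM = 38.10° ✓; |ZM| = 26.50 ✓; ∠ZMP = 38.70° ✓; |MP| = 7.600 ✗.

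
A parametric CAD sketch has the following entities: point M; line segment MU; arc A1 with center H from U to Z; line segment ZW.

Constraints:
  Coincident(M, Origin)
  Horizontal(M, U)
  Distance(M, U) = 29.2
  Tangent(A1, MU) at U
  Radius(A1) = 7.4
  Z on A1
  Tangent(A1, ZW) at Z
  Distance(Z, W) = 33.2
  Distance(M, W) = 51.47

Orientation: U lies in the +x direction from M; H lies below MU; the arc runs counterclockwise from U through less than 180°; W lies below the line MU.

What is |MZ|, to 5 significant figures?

23.933

Checks: |HZ| = 7.400 ✓; ∠(HZ, ZW) = 90.00° ✓; |ZW| = 33.20 ✓; |MW| = 51.47 ✓.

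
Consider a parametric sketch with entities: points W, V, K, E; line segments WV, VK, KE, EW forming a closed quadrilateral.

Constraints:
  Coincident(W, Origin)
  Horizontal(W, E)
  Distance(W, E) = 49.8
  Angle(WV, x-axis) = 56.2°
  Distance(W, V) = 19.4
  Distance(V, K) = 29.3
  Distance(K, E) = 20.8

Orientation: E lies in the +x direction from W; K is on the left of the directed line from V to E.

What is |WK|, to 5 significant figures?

44.015

W is at the origin; WE is horizontal with |WE| = 49.8 and E in +x, so E = (49.8, 0). WV runs at 56.2° with |WV| = 19.4, so V = (10.792, 16.121). K is determined by |VK| = 29.3 and |KE| = 20.8 together: it lies at the intersection of circle(V, 29.3) and circle(E, 20.8). With |VE| = 42.208, the foot of the radical line on VE is 26.149 from V and the perpendicular offset is √(29.3² − 26.149²) = 13.219. Taking the left-of-VE solution: K = (40.007, 18.351).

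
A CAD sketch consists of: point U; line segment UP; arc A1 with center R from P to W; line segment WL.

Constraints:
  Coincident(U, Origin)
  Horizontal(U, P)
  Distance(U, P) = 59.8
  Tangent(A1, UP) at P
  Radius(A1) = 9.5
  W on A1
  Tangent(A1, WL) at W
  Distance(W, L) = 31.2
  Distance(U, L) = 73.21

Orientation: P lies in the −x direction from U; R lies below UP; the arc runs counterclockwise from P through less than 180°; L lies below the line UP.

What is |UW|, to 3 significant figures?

70.0

Checks: |RW| = 9.500 ✓; ∠(RW, WL) = 90.00° ✓; |WL| = 31.20 ✓; |UL| = 73.21 ✓.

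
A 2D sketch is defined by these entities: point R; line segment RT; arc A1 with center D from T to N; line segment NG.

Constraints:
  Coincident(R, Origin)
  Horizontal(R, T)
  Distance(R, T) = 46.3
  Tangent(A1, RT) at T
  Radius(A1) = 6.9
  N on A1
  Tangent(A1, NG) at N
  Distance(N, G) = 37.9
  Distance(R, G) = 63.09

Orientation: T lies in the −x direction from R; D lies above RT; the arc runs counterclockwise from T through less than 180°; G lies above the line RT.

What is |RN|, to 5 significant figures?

40.192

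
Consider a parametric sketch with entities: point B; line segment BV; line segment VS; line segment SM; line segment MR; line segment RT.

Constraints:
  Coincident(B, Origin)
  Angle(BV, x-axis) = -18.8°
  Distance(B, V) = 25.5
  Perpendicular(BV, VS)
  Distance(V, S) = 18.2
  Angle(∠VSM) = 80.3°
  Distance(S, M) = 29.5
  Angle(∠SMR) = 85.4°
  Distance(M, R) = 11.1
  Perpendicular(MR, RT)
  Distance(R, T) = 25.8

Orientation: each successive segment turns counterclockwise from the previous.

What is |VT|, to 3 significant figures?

8.95

∠SMR = 85.4° gives MR at -94.5° from the x-axis; with |MR| = 11.1, R = (0.00519, 2.61). MR is perpendicular to RT, so RT runs at -4.50°; with |RT| = 25.8, T = (25.7, 0.587). Then |VT| = |T − V| = 8.95.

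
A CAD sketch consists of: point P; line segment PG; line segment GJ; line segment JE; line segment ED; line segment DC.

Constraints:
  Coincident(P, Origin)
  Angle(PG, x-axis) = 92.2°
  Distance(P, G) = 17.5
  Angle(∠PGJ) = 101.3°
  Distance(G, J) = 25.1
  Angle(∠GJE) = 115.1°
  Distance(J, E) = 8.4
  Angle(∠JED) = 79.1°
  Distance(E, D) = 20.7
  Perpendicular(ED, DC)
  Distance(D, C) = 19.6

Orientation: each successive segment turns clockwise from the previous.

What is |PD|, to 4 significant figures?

12.83

P is at the origin; PG runs at 92.2° with length 17.5, so G = (-0.6718, 17.49). ∠PGJ = 101.3° gives GJ at 13.50° from the x-axis; with |GJ| = 25.1, J = (23.73, 23.35). ∠GJE = 115.1° gives JE at -51.40° from the x-axis; with |JE| = 8.4, E = (28.98, 16.78). ∠JED = 79.1° gives ED at -152.3° from the x-axis; with |ED| = 20.7, D = (10.65, 7.160). Then |PD| = |D − P| = 12.83.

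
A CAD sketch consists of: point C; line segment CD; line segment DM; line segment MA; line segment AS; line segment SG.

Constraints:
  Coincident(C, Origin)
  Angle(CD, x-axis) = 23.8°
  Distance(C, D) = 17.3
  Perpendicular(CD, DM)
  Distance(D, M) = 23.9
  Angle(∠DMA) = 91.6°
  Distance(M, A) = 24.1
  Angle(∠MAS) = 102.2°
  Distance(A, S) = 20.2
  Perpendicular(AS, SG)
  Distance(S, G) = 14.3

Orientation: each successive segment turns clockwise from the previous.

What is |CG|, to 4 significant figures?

2.753

C is at the origin; CD runs at 23.8° with length 17.3, so D = (15.83, 6.981). CD ⟂ DM, so DM runs at -66.20°; with |DM| = 23.9, M = (25.47, -14.89). ∠DMA = 91.6° gives MA at -154.6° from the x-axis; with |MA| = 24.1, A = (3.703, -25.22). ∠MAS = 102.2° gives AS at 127.6° from the x-axis; with |AS| = 20.2, S = (-8.622, -9.219). The perpendicularity gives SG at right angles to AS, so SG runs at 37.60°; with |SG| = 14.3, G = (2.708, -0.4942). Then |CG| = |G − C| = 2.753.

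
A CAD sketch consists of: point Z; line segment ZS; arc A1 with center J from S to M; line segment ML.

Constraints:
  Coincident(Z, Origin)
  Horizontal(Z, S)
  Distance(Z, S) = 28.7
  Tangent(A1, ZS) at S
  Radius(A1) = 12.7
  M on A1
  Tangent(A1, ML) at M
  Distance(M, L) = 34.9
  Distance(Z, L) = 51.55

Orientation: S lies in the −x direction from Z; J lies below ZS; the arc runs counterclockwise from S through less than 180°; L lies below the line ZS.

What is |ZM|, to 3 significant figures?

43.9

Z is at the origin; ZS is horizontal with |ZS| = 28.7 and S on the −x side, so S = (-28.7, 0.00). The tangent condition forces JS to be normal to ZS, so J = S + (0, -12.7) = (-28.7, -12.7). Since JM ⟂ ML (tangency), |JL| = √(12.7² + 34.9²) = 37.1 regardless of where M sits on A1. So L lies on both circle(Z, 51.55) and circle(J, 37.1); the below-ZS intersection is L = (-18.1, -48.3). M is the foot of the tangent from L: M = (-38.9, -20.3).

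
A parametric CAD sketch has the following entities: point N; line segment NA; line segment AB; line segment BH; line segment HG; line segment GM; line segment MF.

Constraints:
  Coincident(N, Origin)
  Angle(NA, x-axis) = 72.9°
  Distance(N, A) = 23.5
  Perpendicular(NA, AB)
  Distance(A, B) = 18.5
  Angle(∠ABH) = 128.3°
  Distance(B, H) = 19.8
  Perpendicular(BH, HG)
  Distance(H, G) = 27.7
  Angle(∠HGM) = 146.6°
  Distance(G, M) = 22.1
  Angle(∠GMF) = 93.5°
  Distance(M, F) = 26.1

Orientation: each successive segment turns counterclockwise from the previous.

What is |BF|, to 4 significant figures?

36.37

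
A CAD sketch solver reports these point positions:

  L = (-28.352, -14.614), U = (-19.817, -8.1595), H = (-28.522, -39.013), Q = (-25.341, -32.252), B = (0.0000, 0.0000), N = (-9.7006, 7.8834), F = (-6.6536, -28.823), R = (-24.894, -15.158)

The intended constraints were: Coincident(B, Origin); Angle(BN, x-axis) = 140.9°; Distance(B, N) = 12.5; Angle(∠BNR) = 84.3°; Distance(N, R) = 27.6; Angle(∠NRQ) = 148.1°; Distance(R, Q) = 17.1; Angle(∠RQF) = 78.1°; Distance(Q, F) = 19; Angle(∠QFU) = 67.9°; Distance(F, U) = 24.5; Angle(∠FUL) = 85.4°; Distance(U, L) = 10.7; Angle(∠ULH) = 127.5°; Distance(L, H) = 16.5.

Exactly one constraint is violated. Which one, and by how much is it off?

Distance(L, H) = 16.5 — off by 7.90.

B = (0.00, 0.00) ✓; BN at 140.9° ✓; |BN| = 12.50 ✓; ∠BNR = 84.30° ✓; |NR| = 27.60 ✓; ∠NRQ = 148.1° ✓; |RQ| = 17.10 ✓; ∠RQF = 78.10° ✓; |QF| = 19.00 ✓; ∠QFU = 67.90° ✓; |FU| = 24.50 ✓; ∠FUL = 85.40° ✓; |UL| = 10.70 ✓; ∠ULH = 127.5° ✓; |LH| = 24.40 ✗.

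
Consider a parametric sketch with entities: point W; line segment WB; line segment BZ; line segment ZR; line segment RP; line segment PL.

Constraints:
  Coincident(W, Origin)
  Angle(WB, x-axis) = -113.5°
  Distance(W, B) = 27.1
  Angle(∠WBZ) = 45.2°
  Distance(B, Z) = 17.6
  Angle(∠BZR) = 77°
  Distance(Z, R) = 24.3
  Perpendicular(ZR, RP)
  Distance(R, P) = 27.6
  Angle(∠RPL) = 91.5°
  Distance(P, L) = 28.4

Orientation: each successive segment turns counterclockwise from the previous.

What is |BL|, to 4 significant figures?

13.79

The perpendicularity gives RP at right angles to ZR, so RP runs at -145.7°; with |RP| = 27.6, P = (-30.90, -13.94). ∠RPL = 91.5° gives PL at -57.20° from the x-axis; with |PL| = 28.4, L = (-15.52, -37.81). Then |BL| = |L − B| = 13.79.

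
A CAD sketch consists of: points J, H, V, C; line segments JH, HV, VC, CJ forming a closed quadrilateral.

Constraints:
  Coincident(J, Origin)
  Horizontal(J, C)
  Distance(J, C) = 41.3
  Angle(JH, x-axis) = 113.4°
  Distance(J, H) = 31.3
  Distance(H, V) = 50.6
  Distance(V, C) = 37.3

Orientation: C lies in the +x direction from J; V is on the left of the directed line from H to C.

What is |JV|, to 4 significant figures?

52.73

Checks: |HV| = 50.60 ✓; |VC| = 37.30 ✓.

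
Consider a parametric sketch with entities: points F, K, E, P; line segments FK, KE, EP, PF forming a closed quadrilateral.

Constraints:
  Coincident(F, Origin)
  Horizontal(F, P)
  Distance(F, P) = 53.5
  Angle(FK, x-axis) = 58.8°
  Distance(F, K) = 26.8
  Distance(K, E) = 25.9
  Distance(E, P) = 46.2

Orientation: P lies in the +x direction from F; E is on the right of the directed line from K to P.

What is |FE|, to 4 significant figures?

7.654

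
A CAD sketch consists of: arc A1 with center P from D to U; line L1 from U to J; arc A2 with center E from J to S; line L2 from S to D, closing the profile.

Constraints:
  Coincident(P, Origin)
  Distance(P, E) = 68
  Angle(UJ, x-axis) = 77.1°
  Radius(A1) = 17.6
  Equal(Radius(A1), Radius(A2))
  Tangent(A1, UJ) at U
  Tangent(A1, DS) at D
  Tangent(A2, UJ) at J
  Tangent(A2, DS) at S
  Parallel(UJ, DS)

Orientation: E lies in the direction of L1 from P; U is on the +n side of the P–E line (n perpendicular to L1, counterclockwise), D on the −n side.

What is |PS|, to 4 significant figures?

70.24

The slot axis is L1's direction at 77.1°, so u = (cos 77.1°, sin 77.1°) = (0.2233, 0.9748) and n = (−sin 77.1°, cos 77.1°) = (-0.9748, 0.2233). P is at the origin and E lies 68.0 along u from P, so E = 68.0·u = (15.18, 66.28). Tangency of A1 to both parallel lines with radius 17.6 puts U and D at P ± 17.6·n: U = (-17.16, 3.929), D = (17.16, -3.929). Equal radii place J and S the same way about E: J = E + 17.6·n = (-1.975, 70.21), S = E − 17.6·n = (32.34, 62.35). Then |PS| = |S − P| = 70.24.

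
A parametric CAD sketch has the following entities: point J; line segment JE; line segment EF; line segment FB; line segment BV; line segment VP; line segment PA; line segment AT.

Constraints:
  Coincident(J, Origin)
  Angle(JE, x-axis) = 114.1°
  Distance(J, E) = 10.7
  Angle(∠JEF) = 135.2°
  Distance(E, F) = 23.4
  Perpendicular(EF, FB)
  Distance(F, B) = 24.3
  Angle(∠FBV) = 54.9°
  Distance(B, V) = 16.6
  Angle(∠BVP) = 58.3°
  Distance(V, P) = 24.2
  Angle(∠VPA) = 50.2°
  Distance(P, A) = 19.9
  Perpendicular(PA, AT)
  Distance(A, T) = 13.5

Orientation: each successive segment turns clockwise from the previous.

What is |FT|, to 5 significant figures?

22.734

∠VPA = 50.2° gives PA at -37.300° from the x-axis; with |PA| = 19.9, A = (27.678, 25.854). The perpendicularity gives AT at right angles to PA, so AT runs at -127.30°; with |AT| = 13.5, T = (19.497, 15.116). Then |FT| = |T − F| = 22.734.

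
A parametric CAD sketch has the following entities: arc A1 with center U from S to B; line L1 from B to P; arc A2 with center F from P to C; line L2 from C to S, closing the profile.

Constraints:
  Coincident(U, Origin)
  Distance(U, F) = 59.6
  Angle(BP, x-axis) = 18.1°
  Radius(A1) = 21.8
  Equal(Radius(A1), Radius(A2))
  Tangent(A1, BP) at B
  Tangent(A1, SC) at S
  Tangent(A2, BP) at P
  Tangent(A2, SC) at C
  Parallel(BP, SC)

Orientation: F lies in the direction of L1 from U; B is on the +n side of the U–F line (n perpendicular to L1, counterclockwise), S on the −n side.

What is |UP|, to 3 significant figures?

63.5

Tangency of A1 to both parallel lines with radius 21.8 puts B and S at U ± 21.8·n: B = (-6.77, 20.7), S = (6.77, -20.7). Equal radii place P and C the same way about F: P = F + 21.8·n = (49.9, 39.2), C = F − 21.8·n = (63.4, -2.20). Then |UP| = |P − U| = 63.5.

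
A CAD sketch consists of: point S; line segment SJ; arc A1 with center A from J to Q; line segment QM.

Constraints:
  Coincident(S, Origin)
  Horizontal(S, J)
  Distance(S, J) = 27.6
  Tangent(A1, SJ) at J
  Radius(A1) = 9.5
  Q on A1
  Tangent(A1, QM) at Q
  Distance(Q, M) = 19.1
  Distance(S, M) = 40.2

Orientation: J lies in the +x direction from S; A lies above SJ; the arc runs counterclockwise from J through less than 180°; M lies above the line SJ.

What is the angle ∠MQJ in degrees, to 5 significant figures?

119.46°

S is at the origin; S and J share the same y with |SJ| = 27.6 and J on the +x side, so J = (27.600, 0.0000). A1 meets SJ tangentially, so AJ is at right angles to SJ, so A = J + (0, 9.5) = (27.600, 9.5000). Since AQ ⟂ QM (tangency), |AM| = √(9.5² + 19.1²) = 21.332 regardless of where Q sits on A1. So M lies on both circle(S, 40.2) and circle(A, 21.332); the above-SJ intersection is M = (25.879, 30.763). Q is the foot of the tangent from M: Q = (35.737, 14.403).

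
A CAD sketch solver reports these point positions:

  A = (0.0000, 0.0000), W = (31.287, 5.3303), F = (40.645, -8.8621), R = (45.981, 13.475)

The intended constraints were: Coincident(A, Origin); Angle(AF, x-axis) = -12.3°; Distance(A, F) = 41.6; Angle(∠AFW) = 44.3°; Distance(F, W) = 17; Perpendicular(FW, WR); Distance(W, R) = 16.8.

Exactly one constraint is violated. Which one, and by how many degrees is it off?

Perpendicular(FW, WR) — off by 4.40°.

A = (0.00, 0.00) ✓; AF at -12.30° ✓; |AF| = 41.60 ✓; ∠AFW = 44.30° ✓; |FW| = 17.00 ✓; ∠(FW, WR) = 94.40° ✗; |WR| = 16.80 ✓.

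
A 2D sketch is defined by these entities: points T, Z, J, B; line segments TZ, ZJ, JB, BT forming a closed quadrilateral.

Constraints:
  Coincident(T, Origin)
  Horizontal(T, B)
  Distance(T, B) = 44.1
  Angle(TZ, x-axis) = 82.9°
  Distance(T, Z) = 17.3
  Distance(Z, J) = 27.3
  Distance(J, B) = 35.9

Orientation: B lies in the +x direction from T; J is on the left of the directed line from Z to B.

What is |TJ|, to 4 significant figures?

40.20

T is at the origin; T and B share the same y with |TB| = 44.1 and B in +x, so B = (44.1, 0). TZ runs at 82.9° with |TZ| = 17.3, so Z = (2.138, 17.17). J is determined by |ZJ| = 27.3 and |JB| = 35.9 together: it lies at the intersection of circle(Z, 27.3) and circle(B, 35.9). With |ZB| = 45.34, the foot of the radical line on ZB is 16.67 from Z and the perpendicular offset is √(27.3² − 16.67²) = 21.62. Taking the left-of-ZB solution: J = (25.76, 30.86).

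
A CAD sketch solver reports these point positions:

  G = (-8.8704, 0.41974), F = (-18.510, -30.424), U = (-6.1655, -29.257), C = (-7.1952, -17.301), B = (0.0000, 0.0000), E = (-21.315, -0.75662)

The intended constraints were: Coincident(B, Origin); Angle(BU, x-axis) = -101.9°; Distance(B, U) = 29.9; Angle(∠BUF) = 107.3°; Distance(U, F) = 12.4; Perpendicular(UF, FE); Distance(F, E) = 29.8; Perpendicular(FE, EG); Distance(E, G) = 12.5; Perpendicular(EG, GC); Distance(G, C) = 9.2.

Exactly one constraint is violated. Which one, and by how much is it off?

Distance(G, C) = 9.2 — off by 8.60.

B = (0.00, 0.00) ✓; BU at -101.9° ✓; |BU| = 29.90 ✓; ∠BUF = 107.3° ✓; |UF| = 12.40 ✓; ∠(UF, FE) = 90.00° ✓; |FE| = 29.80 ✓; ∠(FE, EG) = 90.00° ✓; |EG| = 12.50 ✓; ∠(EG, GC) = 90.00° ✓; |GC| = 17.80 ✗.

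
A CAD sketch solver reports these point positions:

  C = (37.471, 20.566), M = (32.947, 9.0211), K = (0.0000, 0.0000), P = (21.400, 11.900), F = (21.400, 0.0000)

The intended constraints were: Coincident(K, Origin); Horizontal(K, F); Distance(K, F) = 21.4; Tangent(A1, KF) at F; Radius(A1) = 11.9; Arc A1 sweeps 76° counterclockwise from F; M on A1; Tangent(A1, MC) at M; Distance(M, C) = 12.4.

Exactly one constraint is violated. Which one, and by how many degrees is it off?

Tangent(A1, MC) at M — off by 7.40°.

K = (0.00, 0.00) ✓; K.y = 0.00, F.y = 0.00 ✓; |KF| = 21.40 ✓; ∠(PF, FK) = 90.00° ✓; |PF| = 11.90 ✓; bearing(P→M) − bearing(P→F) = 76.00° ✓; |PM| = 11.90 ✓; ∠(PM, MC) = 97.40° ✗; |MC| = 12.40 ✓.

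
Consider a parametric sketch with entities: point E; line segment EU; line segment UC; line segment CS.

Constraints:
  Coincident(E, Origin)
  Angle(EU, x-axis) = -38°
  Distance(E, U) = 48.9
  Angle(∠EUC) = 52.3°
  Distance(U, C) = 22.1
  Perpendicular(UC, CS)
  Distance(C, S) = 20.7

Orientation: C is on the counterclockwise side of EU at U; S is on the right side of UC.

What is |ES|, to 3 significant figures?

59.9

E is at the origin; EU runs at -38.0° with length 48.9, so U = 48.9·(cos -38.0°, sin -38.0°) = (38.5, -30.1). ∠EUC = 52.3°, so UC runs at -38.0° + (180° − 52.3°) = 89.7° from the x-axis; with |UC| = 22.1, C = U + 22.1·(cos 89.7°, sin 89.7°) = (38.6, -8.01). The perpendicularity gives CS at right angles to UC; with |CS| = 20.7 on the right of UC, S = C + 20.7·(1.00, -0.00524) = (59.3, -8.11). Then |ES| = |S − E| = 59.9.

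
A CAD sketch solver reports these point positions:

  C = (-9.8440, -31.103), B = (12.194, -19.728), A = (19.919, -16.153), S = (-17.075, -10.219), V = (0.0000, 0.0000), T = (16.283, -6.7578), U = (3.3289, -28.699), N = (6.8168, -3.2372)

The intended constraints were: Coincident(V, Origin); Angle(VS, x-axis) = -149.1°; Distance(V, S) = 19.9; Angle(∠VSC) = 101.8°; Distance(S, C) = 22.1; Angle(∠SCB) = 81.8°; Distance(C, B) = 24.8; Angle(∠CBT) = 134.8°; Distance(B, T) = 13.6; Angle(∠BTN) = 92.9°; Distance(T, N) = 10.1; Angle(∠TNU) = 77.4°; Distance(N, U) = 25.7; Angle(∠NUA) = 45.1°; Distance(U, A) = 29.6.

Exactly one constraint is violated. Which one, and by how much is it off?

Distance(U, A) = 29.6 — off by 8.80.

V = (0.00, 0.00) ✓; VS at -149.1° ✓; |VS| = 19.90 ✓; ∠VSC = 101.8° ✓; |SC| = 22.10 ✓; ∠SCB = 81.80° ✓; |CB| = 24.80 ✓; ∠CBT = 134.8° ✓; |BT| = 13.60 ✓; ∠BTN = 92.90° ✓; |TN| = 10.10 ✓; ∠TNU = 77.40° ✓; |NU| = 25.70 ✓; ∠NUA = 45.10° ✓; |UA| = 20.80 ✗.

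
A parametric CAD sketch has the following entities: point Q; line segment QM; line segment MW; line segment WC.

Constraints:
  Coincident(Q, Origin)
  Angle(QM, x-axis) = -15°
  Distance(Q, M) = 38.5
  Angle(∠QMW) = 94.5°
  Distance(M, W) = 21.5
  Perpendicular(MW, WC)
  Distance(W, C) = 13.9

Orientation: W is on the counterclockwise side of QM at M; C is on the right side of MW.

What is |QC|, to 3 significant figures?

57.7

Q is at the origin; QM runs at -15.0° with length 38.5, so M = 38.5·(cos -15.0°, sin -15.0°) = (37.2, -9.96). ∠QMW = 94.5°, so MW runs at -15.0° + (180° − 94.5°) = 70.5° from the x-axis; with |MW| = 21.5, W = M + 21.5·(cos 70.5°, sin 70.5°) = (44.4, 10.3). The perpendicularity gives WC at right angles to MW; with |WC| = 13.9 on the right of MW, C = W + 13.9·(0.943, -0.334) = (57.5, 5.66). Then |QC| = |C − Q| = 57.7.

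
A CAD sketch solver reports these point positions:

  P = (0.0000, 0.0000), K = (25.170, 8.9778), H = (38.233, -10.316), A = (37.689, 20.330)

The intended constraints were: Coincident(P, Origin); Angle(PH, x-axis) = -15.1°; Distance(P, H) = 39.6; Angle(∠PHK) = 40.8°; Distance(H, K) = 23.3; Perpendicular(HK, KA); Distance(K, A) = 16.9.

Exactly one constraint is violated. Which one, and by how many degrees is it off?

Perpendicular(HK, KA) — off by 8.10°.

P = (0.00, 0.00) ✓; PH at -15.10° ✓; |PH| = 39.60 ✓; ∠PHK = 40.80° ✓; |HK| = 23.30 ✓; ∠(HK, KA) = 81.90° ✗; |KA| = 16.90 ✓.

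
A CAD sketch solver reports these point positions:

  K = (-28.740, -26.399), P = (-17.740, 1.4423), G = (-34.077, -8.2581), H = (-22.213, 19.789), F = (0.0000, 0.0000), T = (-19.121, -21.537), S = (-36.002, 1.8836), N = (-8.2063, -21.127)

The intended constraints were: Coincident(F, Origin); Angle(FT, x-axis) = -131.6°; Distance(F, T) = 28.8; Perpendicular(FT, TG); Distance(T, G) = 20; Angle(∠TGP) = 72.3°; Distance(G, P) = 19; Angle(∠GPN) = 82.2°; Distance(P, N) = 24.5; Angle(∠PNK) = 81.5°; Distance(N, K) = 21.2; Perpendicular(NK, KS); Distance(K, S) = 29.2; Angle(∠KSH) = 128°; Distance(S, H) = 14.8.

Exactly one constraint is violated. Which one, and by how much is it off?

Distance(S, H) = 14.8 — off by 7.80.

F = (0.00, 0.00) ✓; FT at -131.6° ✓; |FT| = 28.80 ✓; ∠(FT, TG) = 90.00° ✓; |TG| = 20.00 ✓; ∠TGP = 72.30° ✓; |GP| = 19.00 ✓; ∠GPN = 82.20° ✓; |PN| = 24.50 ✓; ∠PNK = 81.50° ✓; |NK| = 21.20 ✓; ∠(NK, KS) = 90.00° ✓; |KS| = 29.20 ✓; ∠KSH = 128.0° ✓; |SH| = 22.60 ✗.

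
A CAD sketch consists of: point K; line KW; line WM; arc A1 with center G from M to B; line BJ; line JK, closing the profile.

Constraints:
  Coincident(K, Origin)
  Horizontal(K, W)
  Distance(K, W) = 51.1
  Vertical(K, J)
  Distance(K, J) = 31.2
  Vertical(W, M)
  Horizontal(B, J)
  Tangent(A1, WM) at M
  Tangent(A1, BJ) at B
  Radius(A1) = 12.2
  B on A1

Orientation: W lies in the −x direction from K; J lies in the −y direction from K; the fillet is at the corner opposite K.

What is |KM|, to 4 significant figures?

54.52

K is at the origin; K and W share the same y with |KW| = 51.1 and W on the −x side, so W = (-51.10, 0.000). KJ is vertical with |KJ| = 31.2 and J on the −y side, so J = (0.000, -31.20). The virtual corner opposite K is at (-51.10, -31.20). A1 meets WM tangentially, so GM is at right angles to WM and tangency of A1 to BJ means the radius GB is perpendicular to BJ, with radius 12.2, so the center G sits 12.2 in from both sides at G = (-38.90, -19.00). That places the tangent points at M = (-51.10, -19.00) on WM and B = (-38.90, -31.20) on BJ. Then |KM| = |M − K| = 54.52.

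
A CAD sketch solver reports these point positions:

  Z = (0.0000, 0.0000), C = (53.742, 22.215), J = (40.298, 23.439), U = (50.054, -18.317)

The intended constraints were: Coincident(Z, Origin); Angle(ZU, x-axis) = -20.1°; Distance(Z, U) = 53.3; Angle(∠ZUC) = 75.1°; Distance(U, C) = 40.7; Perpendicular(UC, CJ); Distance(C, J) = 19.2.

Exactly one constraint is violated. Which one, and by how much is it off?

Distance(C, J) = 19.2 — off by 5.70.

Z = (0.00, 0.00) ✓; ZU at -20.10° ✓; |ZU| = 53.30 ✓; ∠ZUC = 75.10° ✓; |UC| = 40.70 ✓; ∠(UC, CJ) = 90.00° ✓; |CJ| = 13.50 ✗.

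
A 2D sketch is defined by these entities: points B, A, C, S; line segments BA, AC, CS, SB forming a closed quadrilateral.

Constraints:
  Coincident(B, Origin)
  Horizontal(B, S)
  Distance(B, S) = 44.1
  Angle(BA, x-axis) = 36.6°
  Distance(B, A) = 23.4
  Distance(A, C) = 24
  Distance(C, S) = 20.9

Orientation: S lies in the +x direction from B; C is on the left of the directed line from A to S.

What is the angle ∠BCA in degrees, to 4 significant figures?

9.916°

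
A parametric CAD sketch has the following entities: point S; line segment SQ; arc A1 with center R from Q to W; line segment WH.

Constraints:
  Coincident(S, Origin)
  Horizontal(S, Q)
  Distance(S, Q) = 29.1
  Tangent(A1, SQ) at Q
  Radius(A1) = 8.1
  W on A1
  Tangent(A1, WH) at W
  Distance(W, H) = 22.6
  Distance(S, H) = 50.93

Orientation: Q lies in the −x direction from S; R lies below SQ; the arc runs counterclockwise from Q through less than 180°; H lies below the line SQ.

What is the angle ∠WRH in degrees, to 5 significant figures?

70.282°

S is at the origin; S and Q share the same y with |SQ| = 29.1 and Q on the −x side, so Q = (-29.100, 0.0000). Since A1 is tangent to SQ there, RQ ⟂ SQ, so R = Q + (0, -8.1) = (-29.100, -8.1000). Since RW ⟂ WH (tangency), |RH| = √(8.1² + 22.6²) = 24.008 regardless of where W sits on A1. So H lies on both circle(S, 50.93) and circle(R, 24.008); the below-SQ intersection is H = (-42.553, -27.985). W is the foot of the tangent from H: W = (-36.947, -6.0908).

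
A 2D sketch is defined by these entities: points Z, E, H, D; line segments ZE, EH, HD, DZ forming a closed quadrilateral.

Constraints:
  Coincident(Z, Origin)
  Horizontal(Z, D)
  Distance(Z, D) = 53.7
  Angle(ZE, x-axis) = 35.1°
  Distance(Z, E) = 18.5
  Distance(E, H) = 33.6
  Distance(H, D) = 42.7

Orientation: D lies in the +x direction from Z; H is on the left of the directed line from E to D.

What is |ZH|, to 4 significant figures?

51.39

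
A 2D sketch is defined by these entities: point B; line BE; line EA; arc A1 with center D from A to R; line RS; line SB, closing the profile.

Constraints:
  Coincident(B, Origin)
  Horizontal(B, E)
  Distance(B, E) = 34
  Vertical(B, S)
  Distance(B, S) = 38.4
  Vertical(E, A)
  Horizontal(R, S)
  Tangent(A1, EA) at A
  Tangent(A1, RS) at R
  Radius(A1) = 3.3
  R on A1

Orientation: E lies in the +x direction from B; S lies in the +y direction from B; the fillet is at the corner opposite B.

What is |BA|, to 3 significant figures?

48.9

B is at the origin; BE is horizontal with |BE| = 34.0 and E on the +x side, so E = (34.0, 0.00). B and S share the same x with |BS| = 38.4 and S on the +y side, so S = (0.00, 38.4). The virtual corner opposite B is at (34.0, 38.4). Since A1 is tangent to EA there, DA ⟂ EA and since A1 is tangent to RS there, DR ⟂ RS, with radius 3.3, so the center D sits 3.3 in from both sides at D = (30.7, 35.1). That places the tangent points at A = (34.0, 35.1) on EA and R = (30.7, 38.4) on RS. Then |BA| = |A − B| = 48.9.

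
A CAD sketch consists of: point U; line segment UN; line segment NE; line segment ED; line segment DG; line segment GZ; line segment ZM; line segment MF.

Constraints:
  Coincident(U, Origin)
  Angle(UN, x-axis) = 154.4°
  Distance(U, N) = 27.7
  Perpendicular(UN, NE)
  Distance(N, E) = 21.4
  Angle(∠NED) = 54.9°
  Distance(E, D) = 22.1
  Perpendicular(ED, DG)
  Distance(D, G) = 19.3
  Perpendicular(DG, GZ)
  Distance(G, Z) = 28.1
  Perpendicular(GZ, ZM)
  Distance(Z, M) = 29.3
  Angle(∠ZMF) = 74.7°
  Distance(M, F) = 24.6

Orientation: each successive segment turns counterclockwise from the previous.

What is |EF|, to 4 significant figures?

18.07

U is at the origin; UN runs at 154.4° with length 27.7, so N = (-24.98, 11.97). UN ⟂ NE, so NE runs at -115.6°; with |NE| = 21.4, E = (-34.23, -7.330). ∠NED = 54.9° gives ED at 9.500° from the x-axis; with |ED| = 22.1, D = (-12.43, -3.683). The perpendicularity gives DG at right angles to ED, so DG runs at 99.50°; with |DG| = 19.3, G = (-15.62, 15.35). The perpendicularity gives GZ at right angles to DG, so GZ runs at -170.5°; with |GZ| = 28.1, Z = (-43.33, 10.71). GZ is perpendicular to ZM, so ZM runs at -80.50°; with |ZM| = 29.3, M = (-38.49, -18.18). ∠ZMF = 74.7° gives MF at 24.80° from the x-axis; with |MF| = 24.6, F = (-16.16, -7.865). Then |EF| = |F − E| = 18.07.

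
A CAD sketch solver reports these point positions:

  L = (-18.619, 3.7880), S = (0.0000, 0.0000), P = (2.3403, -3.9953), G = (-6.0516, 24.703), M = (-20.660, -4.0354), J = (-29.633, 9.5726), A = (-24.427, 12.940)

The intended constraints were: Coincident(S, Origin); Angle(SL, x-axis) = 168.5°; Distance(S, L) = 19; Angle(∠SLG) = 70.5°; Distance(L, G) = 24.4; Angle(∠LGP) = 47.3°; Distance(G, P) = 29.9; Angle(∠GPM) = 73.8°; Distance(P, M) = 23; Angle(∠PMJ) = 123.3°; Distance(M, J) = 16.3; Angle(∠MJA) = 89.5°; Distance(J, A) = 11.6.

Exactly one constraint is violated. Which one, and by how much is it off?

Distance(J, A) = 11.6 — off by 5.40.

S = (0.00, 0.00) ✓; SL at 168.5° ✓; |SL| = 19.00 ✓; ∠SLG = 70.50° ✓; |LG| = 24.40 ✓; ∠LGP = 47.30° ✓; |GP| = 29.90 ✓; ∠GPM = 73.80° ✓; |PM| = 23.00 ✓; ∠PMJ = 123.3° ✓; |MJ| = 16.30 ✓; ∠MJA = 89.50° ✓; |JA| = 6.200 ✗.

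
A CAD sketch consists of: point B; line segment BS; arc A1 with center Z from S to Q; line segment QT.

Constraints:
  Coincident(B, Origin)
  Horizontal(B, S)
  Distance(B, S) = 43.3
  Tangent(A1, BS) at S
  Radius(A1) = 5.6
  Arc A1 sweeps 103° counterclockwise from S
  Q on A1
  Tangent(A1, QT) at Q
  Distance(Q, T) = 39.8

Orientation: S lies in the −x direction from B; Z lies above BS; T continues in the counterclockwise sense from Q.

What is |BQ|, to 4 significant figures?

38.46

Tangency of A1 to BS means the radius ZS is perpendicular to BS, so Z = S + (0, 5.6) = (-43.30, 5.600). On A1, S sits at bearing -90° from Z; a 103° counterclockwise sweep puts Q at bearing 13°, so Q = Z + 5.6·(cos 13°, sin 13°) = (-37.84, 6.860). Then |BQ| = |Q − B| = 38.46.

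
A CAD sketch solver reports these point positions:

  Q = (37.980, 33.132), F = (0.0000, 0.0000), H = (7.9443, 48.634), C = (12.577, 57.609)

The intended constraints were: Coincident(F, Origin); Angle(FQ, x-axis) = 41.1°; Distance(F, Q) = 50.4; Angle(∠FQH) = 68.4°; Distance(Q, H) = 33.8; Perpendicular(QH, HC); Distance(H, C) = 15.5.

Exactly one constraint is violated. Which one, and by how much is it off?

Distance(H, C) = 15.5 — off by 5.40.

F = (0.00, 0.00) ✓; FQ at 41.10° ✓; |FQ| = 50.40 ✓; ∠FQH = 68.40° ✓; |QH| = 33.80 ✓; ∠(QH, HC) = 90.00° ✓; |HC| = 10.10 ✗.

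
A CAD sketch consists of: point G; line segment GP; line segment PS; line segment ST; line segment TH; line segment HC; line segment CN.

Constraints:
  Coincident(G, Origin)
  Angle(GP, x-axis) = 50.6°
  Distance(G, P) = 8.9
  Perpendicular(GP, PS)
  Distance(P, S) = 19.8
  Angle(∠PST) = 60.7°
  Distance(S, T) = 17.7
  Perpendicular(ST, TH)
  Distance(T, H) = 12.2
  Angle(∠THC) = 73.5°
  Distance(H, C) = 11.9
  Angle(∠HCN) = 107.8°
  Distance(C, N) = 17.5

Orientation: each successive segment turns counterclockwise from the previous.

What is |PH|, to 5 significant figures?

9.4783

G is at the origin; GP runs at 50.6° with length 8.9, so P = (5.6491, 6.8773). GP is perpendicular to PS, so PS runs at 140.60°; with |PS| = 19.8, S = (-9.6510, 19.445). ∠PST = 60.7° gives ST at -100.10° from the x-axis; with |ST| = 17.7, T = (-12.755, 2.0193). ST is perpendicular to TH, so TH runs at -10.100°; with |TH| = 12.2, H = (-0.74408, -0.12019). Then |PH| = |H − P| = 9.4783.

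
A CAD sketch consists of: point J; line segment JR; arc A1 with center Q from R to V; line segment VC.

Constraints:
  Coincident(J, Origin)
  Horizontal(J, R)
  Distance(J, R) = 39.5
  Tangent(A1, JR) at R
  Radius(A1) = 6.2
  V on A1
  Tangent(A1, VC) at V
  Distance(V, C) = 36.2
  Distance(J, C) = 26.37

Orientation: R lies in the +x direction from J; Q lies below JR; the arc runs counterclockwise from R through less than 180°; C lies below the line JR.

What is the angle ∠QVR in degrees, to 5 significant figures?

69.636°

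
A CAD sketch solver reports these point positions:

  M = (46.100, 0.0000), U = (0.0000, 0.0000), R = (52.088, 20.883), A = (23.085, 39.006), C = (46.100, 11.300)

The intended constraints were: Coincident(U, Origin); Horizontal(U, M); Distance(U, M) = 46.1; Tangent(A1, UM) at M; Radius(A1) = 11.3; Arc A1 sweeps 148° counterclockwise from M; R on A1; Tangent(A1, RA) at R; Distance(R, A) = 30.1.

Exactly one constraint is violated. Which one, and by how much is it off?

Distance(R, A) = 30.1 — off by 4.10.

U = (0.00, 0.00) ✓; U.y = 0.00, M.y = 0.00 ✓; |UM| = 46.10 ✓; ∠(CM, MU) = 90.00° ✓; |CM| = 11.30 ✓; bearing(C→R) − bearing(C→M) = 148.0° ✓; |CR| = 11.30 ✓; ∠(CR, RA) = 90.00° ✓; |RA| = 34.20 ✗.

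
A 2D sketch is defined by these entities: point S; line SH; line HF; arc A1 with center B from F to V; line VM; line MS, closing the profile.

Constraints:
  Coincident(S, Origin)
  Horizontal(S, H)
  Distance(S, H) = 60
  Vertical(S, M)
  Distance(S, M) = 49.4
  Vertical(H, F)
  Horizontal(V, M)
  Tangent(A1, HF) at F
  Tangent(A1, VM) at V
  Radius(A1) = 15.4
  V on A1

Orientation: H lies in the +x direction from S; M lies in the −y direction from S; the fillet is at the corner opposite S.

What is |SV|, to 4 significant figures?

66.55

S is at the origin; S and H share the same y with |SH| = 60.0 and H on the +x side, so H = (60.00, 0.000). SM is vertical with |SM| = 49.4 and M on the −y side, so M = (0.000, -49.40). The virtual corner opposite S is at (60.00, -49.40). The tangent condition forces BF to be normal to HF and the tangent condition forces BV to be normal to VM, with radius 15.4, so the center B sits 15.4 in from both sides at B = (44.60, -34.00). That places the tangent points at F = (60.00, -34.00) on HF and V = (44.60, -49.40) on VM. Then |SV| = |V − S| = 66.55.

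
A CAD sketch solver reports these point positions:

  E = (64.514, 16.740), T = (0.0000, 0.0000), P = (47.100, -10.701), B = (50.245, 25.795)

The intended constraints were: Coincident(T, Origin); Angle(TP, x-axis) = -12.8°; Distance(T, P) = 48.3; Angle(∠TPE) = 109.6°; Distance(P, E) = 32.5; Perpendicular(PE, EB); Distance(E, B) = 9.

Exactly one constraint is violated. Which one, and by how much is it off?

Distance(E, B) = 9 — off by 7.90.

T = (0.00, 0.00) ✓; TP at -12.80° ✓; |TP| = 48.30 ✓; ∠TPE = 109.6° ✓; |PE| = 32.50 ✓; ∠(PE, EB) = 90.00° ✓; |EB| = 16.90 ✗.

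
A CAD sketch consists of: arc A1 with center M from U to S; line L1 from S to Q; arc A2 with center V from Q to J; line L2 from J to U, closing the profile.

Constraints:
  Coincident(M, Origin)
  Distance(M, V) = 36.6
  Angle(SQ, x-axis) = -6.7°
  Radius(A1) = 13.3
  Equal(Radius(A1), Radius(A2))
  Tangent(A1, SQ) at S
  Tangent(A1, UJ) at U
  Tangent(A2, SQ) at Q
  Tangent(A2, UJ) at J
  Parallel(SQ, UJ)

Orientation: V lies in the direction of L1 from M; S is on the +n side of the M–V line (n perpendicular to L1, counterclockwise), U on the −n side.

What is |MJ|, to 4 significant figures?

38.94

The slot axis is L1's direction at -6.7°, so u = (cos -6.7°, sin -6.7°) = (0.9932, -0.1167) and n = (−sin -6.7°, cos -6.7°) = (0.1167, 0.9932). M is at the origin and V lies 36.6 along u from M, so V = 36.6·u = (36.35, -4.270). Tangency of A1 to both parallel lines with radius 13.3 puts S and U at M ± 13.3·n: S = (1.552, 13.21), U = (-1.552, -13.21). Equal radii place Q and J the same way about V: Q = V + 13.3·n = (37.90, 8.939), J = V − 13.3·n = (34.80, -17.48). Then |MJ| = |J − M| = 38.94.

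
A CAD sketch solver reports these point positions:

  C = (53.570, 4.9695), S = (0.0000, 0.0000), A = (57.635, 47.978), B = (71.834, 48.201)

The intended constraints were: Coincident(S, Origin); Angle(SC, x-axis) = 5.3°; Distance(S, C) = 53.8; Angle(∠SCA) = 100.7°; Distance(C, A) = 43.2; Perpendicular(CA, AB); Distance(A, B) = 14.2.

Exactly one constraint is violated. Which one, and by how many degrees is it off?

Perpendicular(CA, AB) — off by 6.30°.

S = (0.00, 0.00) ✓; SC at 5.300° ✓; |SC| = 53.80 ✓; ∠SCA = 100.7° ✓; |CA| = 43.20 ✓; ∠(CA, AB) = 83.70° ✗; |AB| = 14.20 ✓.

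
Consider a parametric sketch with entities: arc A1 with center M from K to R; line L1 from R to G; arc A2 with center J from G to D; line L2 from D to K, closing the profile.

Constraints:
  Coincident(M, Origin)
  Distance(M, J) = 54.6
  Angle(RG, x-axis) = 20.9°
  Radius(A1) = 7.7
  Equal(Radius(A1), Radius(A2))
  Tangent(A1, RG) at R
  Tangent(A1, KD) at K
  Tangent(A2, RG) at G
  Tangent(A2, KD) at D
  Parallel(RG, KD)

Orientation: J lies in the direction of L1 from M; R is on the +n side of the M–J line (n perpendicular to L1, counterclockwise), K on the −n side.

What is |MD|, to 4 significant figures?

55.14

The slot axis is L1's direction at 20.9°, so u = (cos 20.9°, sin 20.9°) = (0.9342, 0.3567) and n = (−sin 20.9°, cos 20.9°) = (-0.3567, 0.9342). M is at the origin and J lies 54.6 along u from M, so J = 54.6·u = (51.01, 19.48). Tangency of A1 to both parallel lines with radius 7.7 puts R and K at M ± 7.7·n: R = (-2.747, 7.193), K = (2.747, -7.193). Equal radii place G and D the same way about J: G = J + 7.7·n = (48.26, 26.67), D = J − 7.7·n = (53.75, 12.28). Then |MD| = |D − M| = 55.14.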